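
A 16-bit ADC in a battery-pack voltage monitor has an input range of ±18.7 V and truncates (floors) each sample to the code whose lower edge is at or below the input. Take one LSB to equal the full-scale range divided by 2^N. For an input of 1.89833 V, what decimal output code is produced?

Span: 18.7 V − (-18.7 V) = 37.4 V. LSB = 37.4 V / 2^16 ≈ 0.5707 mV.
code = ⌊(V_in − V_min)/LSB⌋ = ⌊(V_in − V_min) × 2^16 / range⌋
     = ⌊(1.89833 − (-18.7)) × 65536 / 37.4⌋ = ⌊20.59833 × 65536/37.4⌋
     = ⌊36094.443⌋ = 36094.

36094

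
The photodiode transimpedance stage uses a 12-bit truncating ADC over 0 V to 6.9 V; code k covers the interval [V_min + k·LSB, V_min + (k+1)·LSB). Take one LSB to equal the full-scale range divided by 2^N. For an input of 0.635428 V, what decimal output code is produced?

377

Full-scale range = 6.9 V. LSB = 6.9 V / 2^12 ≈ 1.685 mV.
code = ⌊(V_in − V_min)/LSB⌋ = ⌊(V_in − V_min) × 2^12 / range⌋
     = ⌊(0.635428 − (0)) × 4096 / 6.9⌋ = ⌊0.635428 × 4096/6.9⌋
     = ⌊377.205⌋ = 377.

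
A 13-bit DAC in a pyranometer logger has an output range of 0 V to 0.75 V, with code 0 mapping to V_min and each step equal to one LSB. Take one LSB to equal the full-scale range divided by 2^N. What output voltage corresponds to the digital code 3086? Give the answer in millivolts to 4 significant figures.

Range is 0.75 V. LSB = 0.75 V / 2^13.
V_out = V_min + code × LSB = 0 V + 3086 × 0.75 V / 8192
      = 0 V + 0.282532 V = 0.282532 V.

282.5 mV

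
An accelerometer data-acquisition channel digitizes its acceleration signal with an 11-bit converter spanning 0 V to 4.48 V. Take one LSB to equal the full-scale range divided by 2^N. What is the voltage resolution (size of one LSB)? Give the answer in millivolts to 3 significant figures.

2.19 mV

V_FS = 4.48 V.
There are 2^11 = 2048 steps.
LSB = 4.48 V ÷ 2^11 = 4.48/2048 V = 2.19 mV.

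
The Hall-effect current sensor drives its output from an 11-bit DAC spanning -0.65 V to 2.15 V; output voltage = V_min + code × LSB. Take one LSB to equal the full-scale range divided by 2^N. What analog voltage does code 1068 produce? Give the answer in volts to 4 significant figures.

0.8102 V

Span: 2.15 V − (-0.65 V) = 2.8 V. LSB = 2.8 V / 2^11.
V_out = V_min + code × LSB = -0.65 V + 1068 × 2.8 V / 2048
      = -0.65 + 1.46016 = 0.810156 V.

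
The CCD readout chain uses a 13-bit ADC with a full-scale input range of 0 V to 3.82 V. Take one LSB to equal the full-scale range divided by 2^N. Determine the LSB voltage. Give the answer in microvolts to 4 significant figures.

Full-scale range = 3.82 V.
Number of codes = 2^13 = 8192.
Step size = 3.82/8192 V = 466.3 µV.

466.3 µV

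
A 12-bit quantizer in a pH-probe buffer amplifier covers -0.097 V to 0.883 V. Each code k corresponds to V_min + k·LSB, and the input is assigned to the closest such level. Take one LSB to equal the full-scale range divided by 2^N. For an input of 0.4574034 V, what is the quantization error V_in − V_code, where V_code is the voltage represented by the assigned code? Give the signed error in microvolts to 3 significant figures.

The full-scale span is 0.883 − (-0.097) = 0.98 V. LSB = 0.98 V / 2^12 ≈ 239.3 µV.
(V_in − V_min)/LSB = (0.4574034 − (-0.097)) × 4096/0.98 = 2317.1799 → nearest code k = 2317.
V_code = -0.097 + (2317/4096) × 0.98 = 0.4573603516 V.
e = 0.4574034 − (0.4573603516) = +43.0 µV.

+43.0 µV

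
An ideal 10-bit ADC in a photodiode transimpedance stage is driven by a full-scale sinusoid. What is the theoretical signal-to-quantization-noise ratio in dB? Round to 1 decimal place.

SNR = 6.02·10 + 1.76 = 61.96 dB.

62.0 dB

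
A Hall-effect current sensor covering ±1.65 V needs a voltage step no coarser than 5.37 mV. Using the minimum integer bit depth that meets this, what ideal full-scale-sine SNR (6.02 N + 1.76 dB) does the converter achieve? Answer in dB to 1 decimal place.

62.0 dB

Span: 1.65 V − (-1.65 V) = 3.3 V.
Required number of levels: 3.3/5.37 mV = 614.53; smallest N with 2^N ≥ that is 10.
6.02(10) + 1.76 = 61.96 dB.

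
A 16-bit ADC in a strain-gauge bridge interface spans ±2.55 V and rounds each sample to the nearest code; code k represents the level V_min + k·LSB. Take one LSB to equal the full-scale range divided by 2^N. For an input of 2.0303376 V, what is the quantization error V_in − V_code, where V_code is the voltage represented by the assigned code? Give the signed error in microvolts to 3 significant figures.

Range = 2.55 − (-2.55) = 5.1 V. LSB = 5.1 V / 2^16 ≈ 77.82 µV.
Position in LSBs: (2.0303376 − (-2.55)) × 65536/5.1 = 58858.2363; rounding gives k = 58858.
V_code = -2.55 + (58858/65536) × 5.1 = 2.0303192139 V.
Error = V_in − V_code = 2.0303376 − (2.0303192139) = +18.4 µV.

+18.4 µV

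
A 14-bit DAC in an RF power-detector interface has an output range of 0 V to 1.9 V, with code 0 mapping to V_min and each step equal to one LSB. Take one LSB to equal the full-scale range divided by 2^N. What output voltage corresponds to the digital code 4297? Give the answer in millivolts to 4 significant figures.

498.3 mV

Span = 1.9 V. LSB = 1.9 V / 2^14.
V_out = V_min + code × LSB = 0 V + 4297 × 1.9 V / 16384
      = 0 V + 0.498309 V = 0.498309 V.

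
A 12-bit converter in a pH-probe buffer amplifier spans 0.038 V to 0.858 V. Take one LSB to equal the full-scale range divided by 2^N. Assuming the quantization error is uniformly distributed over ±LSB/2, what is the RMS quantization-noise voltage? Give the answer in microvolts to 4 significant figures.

Span: 0.858 V − (0.038 V) = 0.82 V.
Step size = 0.82/4096 V = 200.195 µV.
RMS of a uniform error over width LSB is LSB/√12 = 57.79 µV.

57.79 µV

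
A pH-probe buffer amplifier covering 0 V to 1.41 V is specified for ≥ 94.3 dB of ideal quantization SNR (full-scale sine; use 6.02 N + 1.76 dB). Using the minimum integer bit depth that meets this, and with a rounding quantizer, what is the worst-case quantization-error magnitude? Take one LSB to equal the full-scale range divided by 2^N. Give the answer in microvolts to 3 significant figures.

V_FS = 1.41 V.
Required N = ⌈(94.3 − 1.76)/6.02⌉ = ⌈15.372⌉ = 16.
One LSB is 1.41 V / 65536 = 21.515 µV.
Half an LSB is 10.8 µV.

10.8 µV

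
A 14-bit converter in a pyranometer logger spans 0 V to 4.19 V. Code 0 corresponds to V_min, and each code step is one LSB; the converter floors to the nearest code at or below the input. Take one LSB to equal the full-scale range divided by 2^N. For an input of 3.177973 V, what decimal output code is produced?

12426

Full-scale range = 4.19 V. LSB = 4.19 V / 2^14 ≈ 255.7 µV.
(V_in − V_min) × 2^14/range = (3.177973 − (0)) × 16384/4.19 = 12426.709.
Floor → code = 12426.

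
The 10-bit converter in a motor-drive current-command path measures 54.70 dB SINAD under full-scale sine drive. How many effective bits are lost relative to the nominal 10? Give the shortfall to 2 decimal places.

1.21 bits

ENOB = (SINAD − 1.76)/6.02 = (54.70 − 1.76)/6.02 = 8.7940 bits.
10 − 8.7940 = 1.21 bits below nominal.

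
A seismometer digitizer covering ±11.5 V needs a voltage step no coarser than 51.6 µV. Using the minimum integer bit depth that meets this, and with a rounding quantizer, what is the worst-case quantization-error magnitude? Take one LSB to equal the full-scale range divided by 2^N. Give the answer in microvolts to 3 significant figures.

Range = 11.5 − (-11.5) = 23 V.
Levels needed ≥ 23/51.6 µV = 445700. 2^19 = 524288 suffices, so N_min = 19.
LSB = 23 V / 2^19 = 43.869 µV.
|e|_max = LSB/2 = 21.9 µV.

21.9 µV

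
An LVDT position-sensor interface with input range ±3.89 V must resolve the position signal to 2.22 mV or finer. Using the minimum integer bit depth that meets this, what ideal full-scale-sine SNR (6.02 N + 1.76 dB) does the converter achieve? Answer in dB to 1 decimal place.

74.0 dB

The full-scale span is 3.89 − (-3.89) = 7.78 V.
Required number of levels: 7.78/2.22 mV = 3504.5; smallest N with 2^N ≥ that is 12.
SNR = 6.02 × 12 + 1.76 = 74.00 dB.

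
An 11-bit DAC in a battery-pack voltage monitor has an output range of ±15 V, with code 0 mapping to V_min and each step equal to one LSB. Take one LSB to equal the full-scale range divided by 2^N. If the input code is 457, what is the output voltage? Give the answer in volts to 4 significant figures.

-8.306 V

Span: 15 V − (-15 V) = 30 V. LSB = 30 V / 2^11.
Output = V_min + (457/2048) × range = -15 + 0.223145 × 30 V
      = -15 V + 6.69434 V = -8.30566 V.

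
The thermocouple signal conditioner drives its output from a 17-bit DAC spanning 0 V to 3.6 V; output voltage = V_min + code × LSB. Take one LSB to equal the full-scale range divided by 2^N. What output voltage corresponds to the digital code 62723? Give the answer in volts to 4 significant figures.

Range is 3.6 V. LSB = 3.6 V / 2^17.
Output = V_min + (62723/131072) × range = 0 + 0.478539 × 3.6 V
      = 0 + 1.72274 = 1.72274 V.

1.723 V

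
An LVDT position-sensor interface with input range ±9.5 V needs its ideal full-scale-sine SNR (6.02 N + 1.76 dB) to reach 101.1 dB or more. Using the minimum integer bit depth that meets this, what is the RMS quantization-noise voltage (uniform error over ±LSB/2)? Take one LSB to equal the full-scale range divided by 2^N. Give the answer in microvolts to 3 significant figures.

41.8 µV

Range = 9.5 − (-9.5) = 19 V.
N ≥ (101.1 − 1.76)/6.02 = 16.502 → N_min = 17.
Step size = 19/131072 V = 144.96 µV.
RMS noise = LSB/√12 = 41.8 µV.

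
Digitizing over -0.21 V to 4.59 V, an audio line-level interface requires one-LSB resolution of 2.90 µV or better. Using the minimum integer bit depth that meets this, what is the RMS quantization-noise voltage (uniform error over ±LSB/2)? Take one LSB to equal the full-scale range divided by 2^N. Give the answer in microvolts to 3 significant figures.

Range = 4.59 − (-0.21) = 4.8 V.
Levels needed ≥ 4.8/2.90 µV = 1.655e6. 2^21 = 2097152 suffices, so N_min = 21.
LSB = 4.8 V / 2^21 = 2.2888 µV.
V_rms = LSB/√12 = 0.661 µV.

0.661 µV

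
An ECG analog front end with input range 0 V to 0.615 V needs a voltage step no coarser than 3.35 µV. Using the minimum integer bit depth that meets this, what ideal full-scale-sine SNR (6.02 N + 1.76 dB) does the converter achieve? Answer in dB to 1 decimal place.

110.1 dB

Full-scale range = 0.615 V.
Required number of levels: 0.615/3.35 µV = 183580; smallest N with 2^N ≥ that is 18.
SNR = 6.02 × 18 + 1.76 = 110.12 dB.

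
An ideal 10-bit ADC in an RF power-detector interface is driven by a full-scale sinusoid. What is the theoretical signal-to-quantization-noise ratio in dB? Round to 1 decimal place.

For an ideal N-bit converter with full-scale sine input, SNR = 6.02 N + 1.76 dB. SNR = 6.02 × 10 + 1.76 = 60.20 + 1.76 = 61.96 dB.

62.0 dB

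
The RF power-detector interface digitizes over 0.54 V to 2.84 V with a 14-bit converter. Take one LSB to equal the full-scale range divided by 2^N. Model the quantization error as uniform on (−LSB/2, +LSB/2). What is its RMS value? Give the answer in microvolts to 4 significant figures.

Full-scale range = 2.84 V − (0.54 V) = 2.3 V.
Step size = 2.3/16384 V = 140.381 µV.
V_rms = LSB/√12 = 140.381 µV / √12 = 40.52 µV.

40.52 µV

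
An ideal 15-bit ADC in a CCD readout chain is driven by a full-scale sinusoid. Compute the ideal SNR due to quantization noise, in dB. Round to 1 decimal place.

Ideal quantization SNR: 6.02 × 15 + 1.76 dB = 92.1 dB.

92.1 dB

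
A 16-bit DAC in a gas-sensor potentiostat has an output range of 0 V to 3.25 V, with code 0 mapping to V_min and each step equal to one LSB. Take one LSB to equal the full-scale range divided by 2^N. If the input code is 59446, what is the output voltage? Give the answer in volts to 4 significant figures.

2.948 V

V_FS = 3.25 V. LSB = 3.25 V / 2^16.
V_out = V_min + code × LSB = 0 V + 59446 × 3.25 V / 65536
      = 0 V + 2.94799 V = 2.94799 V.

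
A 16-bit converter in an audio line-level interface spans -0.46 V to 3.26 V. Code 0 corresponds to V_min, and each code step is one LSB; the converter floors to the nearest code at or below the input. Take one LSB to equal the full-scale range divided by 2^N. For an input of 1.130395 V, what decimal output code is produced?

28018

The full-scale span is 3.26 − (-0.46) = 3.72 V. LSB = 3.72 V / 2^16 ≈ 56.76 µV.
code = ⌊(V_in − V_min)/LSB⌋ = ⌊(V_in − V_min) × 2^16 / range⌋
     = ⌊(1.130395 − (-0.46)) × 65536 / 3.72⌋ = ⌊1.590395 × 65536/3.72⌋
     = ⌊28018.314⌋ = 28018.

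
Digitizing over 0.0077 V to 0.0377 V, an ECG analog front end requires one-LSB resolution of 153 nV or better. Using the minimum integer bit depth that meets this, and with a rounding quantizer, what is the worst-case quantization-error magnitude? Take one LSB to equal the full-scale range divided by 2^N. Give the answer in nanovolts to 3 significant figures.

57.2 nV

Range = 0.0377 − (0.0077) = 0.03 V.
Need 2^N ≥ 0.03 V / 153 nV = 196100 → N_min = 18.
LSB = 0.03 V / 2^18 = 114.44 nV.
Half an LSB is 57.2 nV.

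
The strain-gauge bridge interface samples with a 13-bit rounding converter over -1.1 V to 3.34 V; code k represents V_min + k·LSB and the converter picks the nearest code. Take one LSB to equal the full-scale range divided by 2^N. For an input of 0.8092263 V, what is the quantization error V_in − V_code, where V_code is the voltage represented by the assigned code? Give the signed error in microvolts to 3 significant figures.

Span: 3.34 V − (-1.1 V) = 4.44 V. LSB = 4.44 V / 2^13 ≈ 0.5420 mV.
(0.8092263 − (-1.1)) / LSB = 1.9092263 × 8192/4.44 = 3522.6085. Nearest integer: k = 3523.
V_code = -1.1 + (3523/8192) × 4.44 = 0.8094384766 V.
Error = V_in − V_code = 0.8092263 − (0.8094384766) = −212 µV.

−212 µV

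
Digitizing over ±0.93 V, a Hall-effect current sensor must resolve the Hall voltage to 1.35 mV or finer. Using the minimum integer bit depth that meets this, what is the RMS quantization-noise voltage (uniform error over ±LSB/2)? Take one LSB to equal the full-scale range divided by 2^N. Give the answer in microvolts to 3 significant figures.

Range = 0.93 − (-0.93) = 1.86 V.
1.86 V / 1.35 mV = 1378. Since 2^10 = 1024 and 2^11 = 2048, N = 11.
One LSB is 1.86 V / 2048 = 0.90820 mV.
σ_q = LSB/√12 = 0.90820 mV/3.4641 = 262 µV.

262 µV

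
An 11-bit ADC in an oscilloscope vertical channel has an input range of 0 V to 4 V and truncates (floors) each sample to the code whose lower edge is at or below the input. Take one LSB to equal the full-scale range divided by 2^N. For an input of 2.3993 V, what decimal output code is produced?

V_FS = 4 V. LSB = 4 V / 2^11 ≈ 1.953 mV.
code = ⌊(V_in − V_min)/LSB⌋ = ⌊(V_in − V_min) × 2^11 / range⌋
     = ⌊(2.3993 − (0)) × 2048 / 4⌋ = ⌊2.3993 × 2048/4⌋
     = ⌊1228.442⌋ = 1228.

1228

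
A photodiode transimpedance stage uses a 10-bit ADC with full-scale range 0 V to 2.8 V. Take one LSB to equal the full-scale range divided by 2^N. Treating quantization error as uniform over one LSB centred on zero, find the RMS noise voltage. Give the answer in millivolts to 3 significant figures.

0.789 mV

Range is 2.8 V.
LSB = 2.8 V ÷ 2^10 = 2.8/1024 V = 2.7344 mV.
RMS of a uniform error over width LSB is LSB/√12 = 0.789 mV.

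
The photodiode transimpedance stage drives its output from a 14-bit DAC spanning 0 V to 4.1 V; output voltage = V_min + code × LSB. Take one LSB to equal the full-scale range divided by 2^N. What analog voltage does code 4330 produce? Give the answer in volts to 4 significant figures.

Range is 4.1 V. LSB = 4.1 V / 2^14.
Output = V_min + (4330/16384) × range = 0 + 0.264282 × 4.1 V
      = 0 + 1.08356 = 1.08356 V.

1.084 V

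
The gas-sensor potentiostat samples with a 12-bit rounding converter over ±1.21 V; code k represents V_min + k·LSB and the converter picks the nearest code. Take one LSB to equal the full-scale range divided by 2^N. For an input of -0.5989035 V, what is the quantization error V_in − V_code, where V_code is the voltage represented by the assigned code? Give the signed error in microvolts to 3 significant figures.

Span: 1.21 V − (-1.21 V) = 2.42 V. LSB = 2.42 V / 2^12 ≈ 0.5908 mV.
Position in LSBs: (-0.5989035 − (-1.21)) × 4096/2.42 = 1034.3187; rounding gives k = 1034.
Reconstructed level: -1.21 + 1034 × 2.42/4096 V = -0.5990917969 V.
V_in − V_code = -0.5989035 − (-0.5990917969) = +188 µV.

+188 µV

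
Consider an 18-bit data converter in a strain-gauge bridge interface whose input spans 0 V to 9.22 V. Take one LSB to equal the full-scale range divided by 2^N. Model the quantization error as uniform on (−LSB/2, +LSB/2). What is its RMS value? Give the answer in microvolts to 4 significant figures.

10.15 µV

Span = 9.22 V.
Step size = 9.22/262144 V = 35.1715 µV.
For a uniform distribution on [−LSB/2, +LSB/2], V_rms = LSB/√12 = 35.1715 µV/3.4641 = 10.15 µV.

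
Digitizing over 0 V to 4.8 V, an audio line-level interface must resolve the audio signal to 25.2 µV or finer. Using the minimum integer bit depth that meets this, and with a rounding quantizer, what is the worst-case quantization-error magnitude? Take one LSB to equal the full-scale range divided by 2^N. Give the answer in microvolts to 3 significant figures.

9.16 µV

Span = 4.8 V.
Levels needed ≥ 4.8/25.2 µV = 190500. 2^18 = 262144 suffices, so N_min = 18.
LSB = 4.8 V ÷ 2^18 = 4.8/262144 V = 18.311 µV.
Half an LSB is 9.16 µV.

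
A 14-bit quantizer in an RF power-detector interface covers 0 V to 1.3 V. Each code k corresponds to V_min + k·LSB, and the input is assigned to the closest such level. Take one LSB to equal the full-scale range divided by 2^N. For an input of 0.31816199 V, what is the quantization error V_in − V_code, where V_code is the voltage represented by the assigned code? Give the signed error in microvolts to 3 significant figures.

−14.3 µV

Range is 1.3 V. LSB = 1.3 V / 2^14 ≈ 79.35 µV.
(V_in − V_min)/LSB = (0.31816199 − (0)) × 16384/1.3 = 4009.8200 → nearest code k = 4010.
Reconstructed level: 0 + 4010 × 1.3/16384 V = 0.31817626953 V.
e = 0.31816199 − (0.31817626953) = −14.3 µV.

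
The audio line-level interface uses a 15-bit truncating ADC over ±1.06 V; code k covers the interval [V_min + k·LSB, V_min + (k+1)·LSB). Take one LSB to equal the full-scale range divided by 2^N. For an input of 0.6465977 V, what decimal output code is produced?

Range = 1.06 − (-1.06) = 2.12 V. LSB = 2.12 V / 2^15 ≈ 64.70 µV.
(V_in − V_min) × 2^15/range = (0.6465977 − (-1.06)) × 32768/2.12 = 26378.204.
Floor → code = 26378.

26378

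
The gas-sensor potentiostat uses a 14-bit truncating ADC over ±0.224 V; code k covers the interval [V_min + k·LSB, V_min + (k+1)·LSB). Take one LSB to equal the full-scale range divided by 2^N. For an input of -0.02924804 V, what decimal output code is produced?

Full-scale range = 0.224 V − (-0.224 V) = 0.448 V. LSB = 0.448 V / 2^14 ≈ 27.34 µV.
code = ⌊(V_in − V_min)/LSB⌋ = ⌊(V_in − V_min) × 2^14 / range⌋
     = ⌊(-0.02924804 − (-0.224)) × 16384 / 0.448⌋ = ⌊0.19475196 × 16384/0.448⌋
     = ⌊7122.357⌋ = 7122.

7122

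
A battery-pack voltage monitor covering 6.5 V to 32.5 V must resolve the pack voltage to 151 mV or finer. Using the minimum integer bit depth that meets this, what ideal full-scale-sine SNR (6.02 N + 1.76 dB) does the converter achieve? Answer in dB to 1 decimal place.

Range = 32.5 − (6.5) = 26 V.
26 V / 151 mV = 172.2. Since 2^7 = 128 and 2^8 = 256, N = 8.
Ideal SNR at N = 8: 6.02·8 + 1.76 = 49.9 dB.

49.9 dB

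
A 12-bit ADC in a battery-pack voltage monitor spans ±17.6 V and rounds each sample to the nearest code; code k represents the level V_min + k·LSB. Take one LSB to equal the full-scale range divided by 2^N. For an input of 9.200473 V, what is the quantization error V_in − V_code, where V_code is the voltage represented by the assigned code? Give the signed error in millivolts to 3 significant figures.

−3.43 mV

Range = 17.6 − (-17.6) = 35.2 V. LSB = 35.2 V / 2^12 ≈ 8.594 mV.
Position in LSBs: (9.200473 − (-17.6)) × 4096/35.2 = 3118.6005; rounding gives k = 3119.
V_code = V_min + k × range/2^12 = -17.6 + 3119 × 35.2/4096 = 9.203906250 V.
V_in − V_code = 9.200473 − (9.203906250) = −3.43 mV.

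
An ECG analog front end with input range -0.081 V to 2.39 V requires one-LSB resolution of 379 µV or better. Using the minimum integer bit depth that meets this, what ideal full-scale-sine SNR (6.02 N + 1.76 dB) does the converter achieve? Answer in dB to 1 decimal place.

Range = 2.39 − (-0.081) = 2.471 V.
2.471 V / 379 µV = 6520. Since 2^12 = 4096 and 2^13 = 8192, N = 13.
SNR = 6.02 × 13 + 1.76 = 80.02 dB.

80.0 dB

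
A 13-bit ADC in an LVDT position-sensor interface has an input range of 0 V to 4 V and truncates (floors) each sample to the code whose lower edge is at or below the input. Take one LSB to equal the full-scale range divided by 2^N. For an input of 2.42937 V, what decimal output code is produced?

4975

Range is 4 V. LSB = 4 V / 2^13 ≈ 488.3 µV.
code = ⌊(V_in − V_min)/LSB⌋ = ⌊(V_in − V_min) × 2^13 / range⌋
     = ⌊(2.42937 − (0)) × 8192 / 4⌋ = ⌊2.42937 × 8192/4⌋
     = ⌊4975.350⌋ = 4975.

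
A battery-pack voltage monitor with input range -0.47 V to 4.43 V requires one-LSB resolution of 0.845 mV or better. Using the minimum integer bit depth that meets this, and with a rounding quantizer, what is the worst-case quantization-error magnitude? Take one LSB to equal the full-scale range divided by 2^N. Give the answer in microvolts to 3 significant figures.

299 µV

The full-scale span is 4.43 − (-0.47) = 4.9 V.
Required number of levels: 4.9/0.845 mV = 5798.8; smallest N with 2^N ≥ that is 13.
One LSB is 4.9 V / 8192 = 0.59814 mV.
Max error for round-to-nearest is LSB/2 = 299 µV.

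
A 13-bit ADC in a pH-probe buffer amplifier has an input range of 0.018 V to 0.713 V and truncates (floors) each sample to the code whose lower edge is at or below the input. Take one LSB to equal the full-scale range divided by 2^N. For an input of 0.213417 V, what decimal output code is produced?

Range = 0.713 − (0.018) = 0.695 V. LSB = 0.695 V / 2^13 ≈ 84.84 µV.
(V_in − V_min) × 2^13/range = (0.213417 − (0.018)) × 8192/0.695 = 2303.390.
Floor → code = 2303.

2303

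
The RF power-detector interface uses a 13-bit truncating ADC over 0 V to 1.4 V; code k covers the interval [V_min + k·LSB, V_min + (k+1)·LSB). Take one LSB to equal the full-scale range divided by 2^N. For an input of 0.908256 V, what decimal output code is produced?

5314

V_FS = 1.4 V. LSB = 1.4 V / 2^13 ≈ 170.9 µV.
code = ⌊(V_in − V_min)/LSB⌋ = ⌊(V_in − V_min) × 2^13 / range⌋
     = ⌊(0.908256 − (0)) × 8192 / 1.4⌋ = ⌊0.908256 × 8192/1.4⌋
     = ⌊5314.595⌋ = 5314.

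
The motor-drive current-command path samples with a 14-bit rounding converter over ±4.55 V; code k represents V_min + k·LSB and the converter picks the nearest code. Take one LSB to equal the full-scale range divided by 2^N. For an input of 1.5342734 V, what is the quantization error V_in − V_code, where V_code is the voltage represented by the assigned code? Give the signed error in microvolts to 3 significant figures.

The full-scale span is 4.55 − (-4.55) = 9.1 V. LSB = 9.1 V / 2^14 ≈ 0.5554 mV.
(V_in − V_min)/LSB = (1.5342734 − (-4.55)) × 16384/9.1 = 10954.3665 → nearest code k = 10954.
V_code = V_min + k × range/2^14 = -4.55 + 10954 × 9.1/16384 = 1.5340698242 V.
e = 1.5342734 − (1.5340698242) = +204 µV.

+204 µV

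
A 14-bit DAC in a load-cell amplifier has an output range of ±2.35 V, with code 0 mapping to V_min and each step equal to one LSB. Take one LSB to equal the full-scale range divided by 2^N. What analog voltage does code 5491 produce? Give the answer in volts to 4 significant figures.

-0.7748 V

Range = 2.35 − (-2.35) = 4.7 V. LSB = 4.7 V / 2^14.
V_out = -2.35 + 5491 × (4.7/16384) V
      = -2.35 V + 1.57518 V = -0.774823 V.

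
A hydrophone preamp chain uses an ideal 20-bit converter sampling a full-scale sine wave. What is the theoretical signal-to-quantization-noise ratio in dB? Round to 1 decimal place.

Ideal quantization SNR: 6.02 × 20 + 1.76 dB = 122.2 dB.

122.2 dB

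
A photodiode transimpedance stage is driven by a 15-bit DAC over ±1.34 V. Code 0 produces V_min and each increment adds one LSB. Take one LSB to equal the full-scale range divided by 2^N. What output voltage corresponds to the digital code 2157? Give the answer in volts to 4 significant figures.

The full-scale span is 1.34 − (-1.34) = 2.68 V. LSB = 2.68 V / 2^15.
Output = V_min + (2157/32768) × range = -1.34 + 0.0658264 × 2.68 V
      = -1.34 + 0.176415 = -1.16359 V.

-1.164 V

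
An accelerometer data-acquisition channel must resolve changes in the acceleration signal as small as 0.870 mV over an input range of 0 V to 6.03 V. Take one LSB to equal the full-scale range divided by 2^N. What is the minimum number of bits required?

13 bits

Full-scale range = 6.03 V.
6.03 V / 0.870 mV = 6931. Since 2^12 = 4096 and 2^13 = 8192, N = 13.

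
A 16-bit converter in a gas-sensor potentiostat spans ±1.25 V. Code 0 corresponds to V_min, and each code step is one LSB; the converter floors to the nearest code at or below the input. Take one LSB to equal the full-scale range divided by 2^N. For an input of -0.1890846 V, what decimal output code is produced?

The full-scale span is 1.25 − (-1.25) = 2.5 V. LSB = 2.5 V / 2^16 ≈ 38.15 µV.
code = ⌊(V_in − V_min)/LSB⌋ = ⌊(V_in − V_min) × 2^16 / range⌋
     = ⌊(-0.1890846 − (-1.25)) × 65536 / 2.5⌋ = ⌊1.0609154 × 65536/2.5⌋
     = ⌊27811.261⌋ = 27811.

27811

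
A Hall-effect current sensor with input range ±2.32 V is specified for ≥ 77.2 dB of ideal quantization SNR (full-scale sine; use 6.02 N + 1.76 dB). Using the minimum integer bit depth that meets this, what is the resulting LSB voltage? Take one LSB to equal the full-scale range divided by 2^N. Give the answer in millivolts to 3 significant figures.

The full-scale span is 2.32 − (-2.32) = 4.64 V.
N ≥ (77.2 − 1.76)/6.02 = 12.532 → N_min = 13.
LSB = 4.64 V / 2^13 = 0.566 mV.

0.566 mV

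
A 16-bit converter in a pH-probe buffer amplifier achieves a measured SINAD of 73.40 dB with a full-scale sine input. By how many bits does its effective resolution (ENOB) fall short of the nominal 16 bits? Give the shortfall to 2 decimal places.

4.10 bits

ENOB = (SINAD − 1.76)/6.02 = (73.40 − 1.76)/6.02 = 11.9003 bits.
Shortfall = 16 − 11.9003 = 4.0997 bits.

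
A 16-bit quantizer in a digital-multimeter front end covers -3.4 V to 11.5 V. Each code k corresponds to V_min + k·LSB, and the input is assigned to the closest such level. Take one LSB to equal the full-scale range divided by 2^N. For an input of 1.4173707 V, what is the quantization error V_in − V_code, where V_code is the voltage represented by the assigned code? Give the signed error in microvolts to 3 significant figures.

−74.7 µV

The full-scale span is 11.5 − (-3.4) = 14.9 V. LSB = 14.9 V / 2^16 ≈ 227.4 µV.
(V_in − V_min)/LSB = (1.4173707 − (-3.4)) × 65536/14.9 = 21188.6716 → nearest code k = 21189.
V_code = V_min + k × range/2^16 = -3.4 + 21189 × 14.9/65536 = 1.4174453735 V.
V_in − V_code = 1.4173707 − (1.4174453735) = −74.7 µV.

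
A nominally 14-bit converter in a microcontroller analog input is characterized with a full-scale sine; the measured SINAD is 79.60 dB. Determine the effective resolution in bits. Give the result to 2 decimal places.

ENOB = (79.60 − 1.76)/6.02 = 12.9302 bits.

12.93 bits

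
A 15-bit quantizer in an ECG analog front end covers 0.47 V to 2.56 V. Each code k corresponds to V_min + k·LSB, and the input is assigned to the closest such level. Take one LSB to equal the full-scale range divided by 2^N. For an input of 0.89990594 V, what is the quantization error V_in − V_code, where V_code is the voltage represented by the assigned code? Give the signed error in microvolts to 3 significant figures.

+17.0 µV

Full-scale range = 2.56 V − (0.47 V) = 2.09 V. LSB = 2.09 V / 2^15 ≈ 63.78 µV.
(0.89990594 − (0.47)) / LSB = 0.42990594 × 32768/2.09 = 6740.2669. Nearest integer: k = 6740.
V_code = V_min + k × range/2^15 = 0.47 + 6740 × 2.09/32768 = 0.89988891602 V.
Error = V_in − V_code = 0.89990594 − (0.89988891602) = +17.0 µV.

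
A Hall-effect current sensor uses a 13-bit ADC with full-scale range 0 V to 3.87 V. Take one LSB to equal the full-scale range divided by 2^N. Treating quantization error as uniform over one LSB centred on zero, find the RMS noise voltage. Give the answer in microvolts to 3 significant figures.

136 µV

Full-scale range = 3.87 V.
LSB = 3.87 V / 2^13 = 472.41 µV.
RMS of a uniform error over width LSB is LSB/√12 = 136 µV.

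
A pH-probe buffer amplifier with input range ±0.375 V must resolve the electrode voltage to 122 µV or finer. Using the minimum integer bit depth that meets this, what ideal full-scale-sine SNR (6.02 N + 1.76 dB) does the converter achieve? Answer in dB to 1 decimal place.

Range = 0.375 − (-0.375) = 0.75 V.
Need 2^N ≥ 0.75 V / 122 µV = 6148 → N_min = 13.
SNR = 6.02 × 13 + 1.76 = 80.02 dB.

80.0 dB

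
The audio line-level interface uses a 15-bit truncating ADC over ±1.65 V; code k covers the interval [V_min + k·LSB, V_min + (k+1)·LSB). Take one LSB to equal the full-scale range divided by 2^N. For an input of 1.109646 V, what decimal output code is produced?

27402

Full-scale range = 1.65 V − (-1.65 V) = 3.3 V. LSB = 3.3 V / 2^15 ≈ 100.7 µV.
(V_in − V_min) × 2^15/range = (1.109646 − (-1.65)) × 32768/3.3 = 27402.449.
Floor → code = 27402.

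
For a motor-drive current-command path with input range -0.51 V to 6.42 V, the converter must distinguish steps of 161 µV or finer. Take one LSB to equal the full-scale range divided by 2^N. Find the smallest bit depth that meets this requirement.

Full-scale range = 6.42 V − (-0.51 V) = 6.93 V.
Levels needed ≥ 6.93/161 µV = 43040. 2^16 = 65536 suffices, so N_min = 16.

16 bits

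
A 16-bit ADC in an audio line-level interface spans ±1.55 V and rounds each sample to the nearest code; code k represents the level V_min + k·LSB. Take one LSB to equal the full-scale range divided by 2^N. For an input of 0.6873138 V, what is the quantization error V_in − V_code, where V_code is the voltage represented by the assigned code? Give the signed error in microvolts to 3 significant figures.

Span: 1.55 V − (-1.55 V) = 3.1 V. LSB = 3.1 V / 2^16 ≈ 47.30 µV.
Position in LSBs: (0.6873138 − (-1.55)) × 65536/3.1 = 47298.2572; rounding gives k = 47298.
V_code = -1.55 + (47298/65536) × 3.1 = 0.68730163574 V.
Error = V_in − V_code = 0.6873138 − (0.68730163574) = +12.2 µV.

+12.2 µV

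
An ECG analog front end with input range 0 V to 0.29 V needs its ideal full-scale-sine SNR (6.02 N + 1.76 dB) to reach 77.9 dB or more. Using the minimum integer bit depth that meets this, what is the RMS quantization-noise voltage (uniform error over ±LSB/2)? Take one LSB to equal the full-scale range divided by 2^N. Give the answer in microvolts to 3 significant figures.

Range is 0.29 V.
N ≥ (77.9 − 1.76)/6.02 = 12.648 → N_min = 13.
One LSB is 0.29 V / 8192 = 35.400 µV.
V_rms = LSB/√12 = 10.2 µV.

10.2 µV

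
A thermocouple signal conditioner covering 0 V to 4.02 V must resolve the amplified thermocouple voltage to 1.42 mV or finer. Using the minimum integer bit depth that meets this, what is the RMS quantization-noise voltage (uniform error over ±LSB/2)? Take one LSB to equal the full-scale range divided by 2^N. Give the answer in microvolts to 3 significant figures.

283 µV

Span = 4.02 V.
Required number of levels: 4.02/1.42 mV = 2831.0; smallest N with 2^N ≥ that is 12.
Step size = 4.02/4096 V = 0.98145 mV.
RMS noise = LSB/√12 = 283 µV.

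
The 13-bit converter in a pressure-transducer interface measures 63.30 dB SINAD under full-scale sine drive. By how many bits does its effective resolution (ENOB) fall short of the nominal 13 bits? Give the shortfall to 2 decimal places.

2.78 bits

ENOB = (SINAD − 1.76)/6.02 = (63.30 − 1.76)/6.02 = 10.2226 bits.
Lost resolution: 13 − 10.2226 = 2.7774 bits.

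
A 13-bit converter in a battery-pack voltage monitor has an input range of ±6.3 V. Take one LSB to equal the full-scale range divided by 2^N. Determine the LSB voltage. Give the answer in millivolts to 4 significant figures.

Full-scale range = 6.3 V − (-6.3 V) = 12.6 V.
Number of codes = 2^13 = 8192.
LSB = 12.6 V / 2^13 = 1.538 mV.

1.538 mV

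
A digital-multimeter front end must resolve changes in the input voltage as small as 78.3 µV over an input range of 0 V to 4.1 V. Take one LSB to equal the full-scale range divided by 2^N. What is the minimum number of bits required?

16 bits

V_FS = 4.1 V.
Required number of levels: 4.1/78.3 µV = 52363; smallest N with 2^N ≥ that is 16.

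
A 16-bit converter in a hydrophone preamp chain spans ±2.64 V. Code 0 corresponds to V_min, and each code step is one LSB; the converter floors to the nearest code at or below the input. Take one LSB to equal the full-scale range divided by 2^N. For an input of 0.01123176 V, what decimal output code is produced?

Full-scale range = 2.64 V − (-2.64 V) = 5.28 V. LSB = 5.28 V / 2^16 ≈ 80.57 µV.
V_in − V_min = 0.01123176 − (-2.64) = 2.65123176 V.
Divide by LSB: 2.65123176 × 65536/5.28 = 32907.4100.
Truncating gives code 32907.

32907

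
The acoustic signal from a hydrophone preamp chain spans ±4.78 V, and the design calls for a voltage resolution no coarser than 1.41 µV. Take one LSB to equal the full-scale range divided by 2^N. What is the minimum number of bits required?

23 bits

The full-scale span is 4.78 − (-4.78) = 9.56 V.
Levels needed ≥ 9.56/1.41 µV = 6.780e6. 2^23 = 8388608 suffices, so N_min = 23.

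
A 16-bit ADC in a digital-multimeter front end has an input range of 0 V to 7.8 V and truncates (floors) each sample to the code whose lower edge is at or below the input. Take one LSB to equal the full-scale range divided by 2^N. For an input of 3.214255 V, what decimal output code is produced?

27006

Full-scale range = 7.8 V. LSB = 7.8 V / 2^16 ≈ 119.0 µV.
V_in − V_min = 3.214255 − (0) = 3.214255 V.
Divide by LSB: 3.214255 × 65536/7.8 = 27006.3353.
Truncating gives code 27006.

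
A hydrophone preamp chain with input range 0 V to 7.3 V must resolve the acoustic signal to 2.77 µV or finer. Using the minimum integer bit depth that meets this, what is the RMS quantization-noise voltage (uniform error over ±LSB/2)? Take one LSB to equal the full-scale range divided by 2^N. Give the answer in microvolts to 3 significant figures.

Range is 7.3 V.
7.3 V / 2.77 µV = 2.635e6. Since 2^21 = 2097152 and 2^22 = 4194304, N = 22.
One LSB is 7.3 V / 4194304 = 1.7405 µV.
σ_q = LSB/√12 = 1.7405 µV/3.4641 = 0.502 µV.

0.502 µV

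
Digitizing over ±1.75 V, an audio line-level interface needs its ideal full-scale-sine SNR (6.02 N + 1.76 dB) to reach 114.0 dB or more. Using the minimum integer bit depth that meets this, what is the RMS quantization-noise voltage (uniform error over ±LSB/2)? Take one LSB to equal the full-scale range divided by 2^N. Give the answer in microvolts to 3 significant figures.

Full-scale range = 1.75 V − (-1.75 V) = 3.5 V.
Required N = ⌈(114.0 − 1.76)/6.02⌉ = ⌈18.645⌉ = 19.
One LSB is 3.5 V / 524288 = 6.6757 µV.
V_rms = LSB/√12 = 1.93 µV.

1.93 µV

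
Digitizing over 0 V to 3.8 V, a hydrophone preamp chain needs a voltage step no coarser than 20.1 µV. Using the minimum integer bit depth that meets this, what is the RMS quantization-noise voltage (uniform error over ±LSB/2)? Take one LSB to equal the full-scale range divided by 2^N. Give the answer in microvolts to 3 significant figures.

4.18 µV

Full-scale range = 3.8 V.
Required number of levels: 3.8/20.1 µV = 189050; smallest N with 2^N ≥ that is 18.
LSB = 3.8 V / 2^18 = 14.496 µV.
RMS noise = LSB/√12 = 4.18 µV.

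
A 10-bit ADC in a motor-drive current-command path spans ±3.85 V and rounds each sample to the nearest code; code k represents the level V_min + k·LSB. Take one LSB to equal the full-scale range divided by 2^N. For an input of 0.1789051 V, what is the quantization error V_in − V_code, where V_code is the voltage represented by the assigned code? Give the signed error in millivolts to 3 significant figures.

The full-scale span is 3.85 − (-3.85) = 7.7 V. LSB = 7.7 V / 2^10 ≈ 7.520 mV.
(V_in − V_min)/LSB = (0.1789051 − (-3.85)) × 1024/7.7 = 535.7921 → nearest code k = 536.
V_code = V_min + k × range/2^10 = -3.85 + 536 × 7.7/1024 = 0.1804687500 V.
e = 0.1789051 − (0.1804687500) = −1.56 mV.

−1.56 mV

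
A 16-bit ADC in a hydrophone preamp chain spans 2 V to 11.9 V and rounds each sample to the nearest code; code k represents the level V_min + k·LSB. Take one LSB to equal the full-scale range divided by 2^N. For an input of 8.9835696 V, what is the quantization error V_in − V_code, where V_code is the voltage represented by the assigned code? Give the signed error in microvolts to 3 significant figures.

−27.2 µV

The full-scale span is 11.9 − (2) = 9.9 V. LSB = 9.9 V / 2^16 ≈ 151.1 µV.
(8.9835696 − (2)) / LSB = 6.9835696 × 65536/9.9 = 46229.8199. Nearest integer: k = 46230.
V_code = V_min + k × range/2^16 = 2 + 46230 × 9.9/65536 = 8.9835968018 V.
V_in − V_code = 8.9835696 − (8.9835968018) = −27.2 µV.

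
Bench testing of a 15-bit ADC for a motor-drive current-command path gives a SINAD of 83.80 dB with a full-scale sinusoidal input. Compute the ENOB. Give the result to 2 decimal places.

ENOB = (SINAD − 1.76) / 6.02 = (83.80 − 1.76) / 6.02 = 82.04 / 6.02 = 13.6279.

13.63 bits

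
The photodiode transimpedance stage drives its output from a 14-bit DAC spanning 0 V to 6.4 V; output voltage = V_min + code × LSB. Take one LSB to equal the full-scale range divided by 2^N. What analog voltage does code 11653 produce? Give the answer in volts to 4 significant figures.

4.552 V

V_FS = 6.4 V. LSB = 6.4 V / 2^14.
V_out = V_min + code × LSB = 0 V + 11653 × 6.4 V / 16384
      = 0 + 4.55195 = 4.55195 V.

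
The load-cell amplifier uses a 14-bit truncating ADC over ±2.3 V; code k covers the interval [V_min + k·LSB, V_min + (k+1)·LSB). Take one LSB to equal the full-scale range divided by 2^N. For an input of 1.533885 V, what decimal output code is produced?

13655

Span: 2.3 V − (-2.3 V) = 4.6 V. LSB = 4.6 V / 2^14 ≈ 280.8 µV.
(V_in − V_min) × 2^14/range = (1.533885 − (-2.3)) × 16384/4.6 = 13655.298.
Floor → code = 13655.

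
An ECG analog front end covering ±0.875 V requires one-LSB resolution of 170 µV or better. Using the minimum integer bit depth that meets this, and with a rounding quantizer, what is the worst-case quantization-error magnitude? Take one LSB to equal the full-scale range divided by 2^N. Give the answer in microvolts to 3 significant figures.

Full-scale range = 0.875 V − (-0.875 V) = 1.75 V.
1.75 V / 170 µV = 10290. Since 2^13 = 8192 and 2^14 = 16384, N = 14.
One LSB is 1.75 V / 16384 = 106.81 µV.
Max error for round-to-nearest is LSB/2 = 53.4 µV.

53.4 µV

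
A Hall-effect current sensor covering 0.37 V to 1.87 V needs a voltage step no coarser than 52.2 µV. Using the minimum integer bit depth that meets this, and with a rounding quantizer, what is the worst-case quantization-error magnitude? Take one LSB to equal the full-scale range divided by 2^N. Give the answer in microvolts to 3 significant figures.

Span: 1.87 V − (0.37 V) = 1.5 V.
Required number of levels: 1.5/52.2 µV = 28736; smallest N with 2^N ≥ that is 15.
LSB = 1.5 V ÷ 2^15 = 1.5/32768 V = 45.776 µV.
Half an LSB is 22.9 µV.

22.9 µV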